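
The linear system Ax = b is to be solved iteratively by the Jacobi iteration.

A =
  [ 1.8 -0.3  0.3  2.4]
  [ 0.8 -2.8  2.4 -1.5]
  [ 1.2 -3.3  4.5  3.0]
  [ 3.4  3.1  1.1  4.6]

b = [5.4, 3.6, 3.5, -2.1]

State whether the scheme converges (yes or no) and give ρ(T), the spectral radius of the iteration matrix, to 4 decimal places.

no, ρ = 1.5005

Split A = D + L + U, D = diag(1.8, -2.8, 4.5, 4.6).
T_J = -D⁻¹(L+U): T[0,1] = -(-0.3)/(1.8) = +0.1667; T[0,0] = 0.
  T[0,:] = [+0.0000, +0.1667, -0.1667, -1.3333]
  T[1,:] = [+0.2857, +0.0000, +0.8571, -0.5357]
  T[2,:] = [-0.2667, +0.7333, +0.0000, -0.6667]
  T[3,:] = [-0.7391, -0.6739, -0.2391, +0.0000]
|roots of det(T-λI)|: 1.5005, 1.0188, 1.0188, 0.5052.
ρ = 1.5005; 1.5005 > 1: divergent.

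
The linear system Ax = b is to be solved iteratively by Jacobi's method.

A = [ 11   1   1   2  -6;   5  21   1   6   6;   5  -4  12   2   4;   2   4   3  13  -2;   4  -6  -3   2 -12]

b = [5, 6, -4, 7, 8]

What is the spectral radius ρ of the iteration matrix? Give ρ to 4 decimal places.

0.8851

Diagonal D = diag(11, 21, 12, 13, -12); L, U strict lower/upper.
Jacobi T = -D⁻¹(L+U): T[1,2] = -(1)/(21) = -0.0476; T[1,1] = 0.
  T[0,:] = [+0.0000, -0.0909, -0.0909, -0.1818, +0.5455]
  T[1,:] = [-0.2381, +0.0000, -0.0476, -0.2857, -0.2857]
  T[2,:] = [-0.4167, +0.3333, +0.0000, -0.1667, -0.3333]
  T[3,:] = [-0.1538, -0.3077, -0.2308, +0.0000, +0.1538]
  T[4,:] = [+0.3333, -0.5000, -0.2500, +0.1667, +0.0000]
|roots of det(T-λI)|: 0.8851, 0.5057, 0.5057, 0.1945, 0.1093.
ρ = 0.8851; 0.8851 < 1, so it converges for any x₀.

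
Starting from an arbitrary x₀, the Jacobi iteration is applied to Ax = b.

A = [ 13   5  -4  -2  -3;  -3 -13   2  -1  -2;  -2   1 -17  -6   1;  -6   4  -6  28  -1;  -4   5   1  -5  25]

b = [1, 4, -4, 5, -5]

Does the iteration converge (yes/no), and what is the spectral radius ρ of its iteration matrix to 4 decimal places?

yes, ρ = 0.5071

A = D + L + U where D = diag(13, -13, -17, 28, 25).
Jacobi: T = -D⁻¹(L+U), T[3,4] = -(-1)/(28) = +0.0357; T[3,3] = 0.
  T[0,:] = [+0.0000  -0.3846  +0.3077  +0.1538  +0.2308]
  T[1,:] = [-0.2308  +0.0000  +0.1538  -0.0769  -0.1538]
  T[2,:] = [-0.1176  +0.0588  +0.0000  -0.3529  +0.0588]
  T[3,:] = [+0.2143  -0.1429  +0.2143  +0.0000  +0.0357]
  T[4,:] = [+0.1600  -0.2000  -0.0400  +0.2000  +0.0000]
eigenvalue magnitudes: 0.5071, 0.3290, 0.2996, 0.2996, 0.1291.
ρ = 0.5071; 0.5071 < 1, so it converges for any x₀.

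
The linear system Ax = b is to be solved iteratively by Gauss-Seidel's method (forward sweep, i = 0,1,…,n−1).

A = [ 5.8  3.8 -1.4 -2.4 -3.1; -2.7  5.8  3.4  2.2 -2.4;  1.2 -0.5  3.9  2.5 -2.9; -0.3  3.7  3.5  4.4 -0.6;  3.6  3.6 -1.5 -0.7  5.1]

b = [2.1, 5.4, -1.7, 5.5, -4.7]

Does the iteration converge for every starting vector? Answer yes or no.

no

Diagonal D = diag(5.8, 5.8, 3.9, 4.4, 5.1); L, U strict lower/upper.
T_GS = -(D+L)⁻¹U: row 0 first, T[0,4] = -(-3.1)/(5.8) = +0.5345; later rows by forward substitution.
  T[0,:] = [+0.0000 -0.6552 +0.2414 +0.4138 +0.5345]
  T[1,:] = [+0.0000 -0.3050 -0.4738 -0.1867 +0.6626]
  T[2,:] = [+0.0000 +0.1625 -0.1350 -0.7923 +0.6641]
  T[3,:] = [+0.0000 +0.0825 +0.5223 +0.8154 -0.9126]
  T[4,:] = [+0.0000 +0.7369 +0.1961 -0.2814 -0.7749]
|roots of det(T-λI)|: 1.3811, 0.5742, 0.5742, 0.0520, 0.0000.
spectral radius ρ = 1.3811; 1.3811 > 1, so it fails to converge.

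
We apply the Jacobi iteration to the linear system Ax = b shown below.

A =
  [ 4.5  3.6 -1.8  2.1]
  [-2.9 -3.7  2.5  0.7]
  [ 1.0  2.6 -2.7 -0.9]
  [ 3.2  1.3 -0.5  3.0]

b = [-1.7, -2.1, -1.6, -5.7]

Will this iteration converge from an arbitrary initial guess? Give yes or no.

Let D = diag(4.5, -3.7, -2.7, 3); L, U the strict triangles.
T_J = -D⁻¹(L+U): T[3,2] = -(-0.5)/(3) = +0.1667; T[3,3] = 0.
  T[0,:] = [+0.0000 -0.8000 +0.4000 -0.4667]
  T[1,:] = [-0.7838 +0.0000 +0.6757 +0.1892]
  T[2,:] = [+0.3704 +0.9630 +0.0000 -0.3333]
  T[3,:] = [-1.0667 -0.4333 +0.1667 +0.0000]
|λ(T)| sorted: 1.3014, 1.0416, 0.7462, 0.4865.
ρ = 1.3014; 1.3014 > 1: divergent.

no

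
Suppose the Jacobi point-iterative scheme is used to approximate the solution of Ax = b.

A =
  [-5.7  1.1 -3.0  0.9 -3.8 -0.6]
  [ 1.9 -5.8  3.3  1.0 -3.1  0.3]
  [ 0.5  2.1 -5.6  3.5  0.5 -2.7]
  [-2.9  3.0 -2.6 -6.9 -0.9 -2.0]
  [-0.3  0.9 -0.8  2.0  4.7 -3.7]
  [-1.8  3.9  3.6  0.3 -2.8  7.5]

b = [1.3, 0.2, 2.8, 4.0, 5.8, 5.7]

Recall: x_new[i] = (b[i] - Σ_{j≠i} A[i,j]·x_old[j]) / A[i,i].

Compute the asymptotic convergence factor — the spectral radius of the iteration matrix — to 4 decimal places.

Split A = D + L + U, D = diag(-5.7, -5.8, -5.6, -6.9, 4.7, 7.5).
Jacobi T = -D⁻¹(L+U): T[0,3] = -(0.9)/(-5.7) = +0.1579; T[0,0] = 0.
  T[0,:] = [+0.0000 +0.1930 -0.5263 +0.1579 -0.6667 -0.1053]
  T[1,:] = [+0.3276 +0.0000 +0.5690 +0.1724 -0.5345 +0.0517]
  T[2,:] = [+0.0893 +0.3750 +0.0000 +0.6250 +0.0893 -0.4821]
  T[3,:] = [-0.4203 +0.4348 -0.3768 +0.0000 -0.1304 -0.2899]
  T[4,:] = [+0.0638 -0.1915 +0.1702 -0.4255 +0.0000 +0.7872]
  T[5,:] = [+0.2400 -0.5200 -0.4800 -0.0400 +0.3733 +0.0000]
eigenvalue magnitudes: 1.1237, 0.7500, 0.7500, 0.4092, 0.4092, 0.0399.
ρ = 1.1237; 1.1237 > 1 ⇒ diverges.

1.1237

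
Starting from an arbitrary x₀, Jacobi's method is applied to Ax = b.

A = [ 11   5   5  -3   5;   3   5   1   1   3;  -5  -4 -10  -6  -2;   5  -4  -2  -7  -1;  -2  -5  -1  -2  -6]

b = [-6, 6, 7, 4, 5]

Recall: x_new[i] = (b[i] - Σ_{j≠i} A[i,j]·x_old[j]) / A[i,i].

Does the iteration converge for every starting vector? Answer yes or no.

no

Let D = diag(11, 5, -10, -7, -6); L, U the strict triangles.
Jacobi: T = -D⁻¹(L+U), T[0,3] = -(-3)/(11) = +0.2727; T[0,0] = 0.
  T[0,:] = [+0.0000  -0.4545  -0.4545  +0.2727  -0.4545]
  T[1,:] = [-0.6000  +0.0000  -0.2000  -0.2000  -0.6000]
  T[2,:] = [-0.5000  -0.4000  +0.0000  -0.6000  -0.2000]
  T[3,:] = [+0.7143  -0.5714  -0.2857  +0.0000  -0.1429]
  T[4,:] = [-0.3333  -0.8333  -0.1667  -0.3333  +0.0000]
eigenvalue magnitudes: 1.3643, 1.0657, 0.6650, 0.3824, 0.0160.
spectral radius ρ = 1.3643; 1.3643 > 1: divergent.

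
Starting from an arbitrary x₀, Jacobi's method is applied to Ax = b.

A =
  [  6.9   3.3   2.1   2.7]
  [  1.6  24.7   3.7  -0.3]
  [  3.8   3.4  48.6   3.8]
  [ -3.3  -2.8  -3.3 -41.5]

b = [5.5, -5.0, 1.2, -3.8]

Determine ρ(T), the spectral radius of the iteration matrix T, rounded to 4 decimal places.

Split A = D + L + U, D = diag(6.9, 24.7, 48.6, -41.5).
Jacobi T = -D⁻¹(L+U): T[3,1] = -(-2.8)/(-41.5) = -0.0675; T[3,3] = 0.
  T[0,:] = [+0.0000  -0.4783  -0.3043  -0.3913]
  T[1,:] = [-0.0648  +0.0000  -0.1498  +0.0121]
  T[2,:] = [-0.0782  -0.0700  +0.0000  -0.0782]
  T[3,:] = [-0.0795  -0.0675  -0.0795  +0.0000]
|roots of det(T-λI)|: 0.3747, 0.2283, 0.0860, 0.0603.
ρ(T) = max|λ| = 0.3747; 0.3747 < 1, so it converges for any x₀.

0.3747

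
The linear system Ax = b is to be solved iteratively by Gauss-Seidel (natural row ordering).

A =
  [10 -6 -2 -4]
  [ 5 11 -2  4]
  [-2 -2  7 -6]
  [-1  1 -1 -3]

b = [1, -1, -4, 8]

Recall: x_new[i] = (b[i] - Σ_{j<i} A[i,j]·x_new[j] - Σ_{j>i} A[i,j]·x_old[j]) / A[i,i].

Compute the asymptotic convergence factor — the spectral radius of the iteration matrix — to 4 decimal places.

0.8679

Write A = D+L+U with D = diag(10, 11, 7, -3).
T_GS = -(D+L)⁻¹U: row 0 first, T[0,1] = -(-6)/(10) = +0.6000; later rows by forward substitution.
  T[0,:] = [+0.0000, +0.6000, +0.2000, +0.4000]
  T[1,:] = [+0.0000, -0.2727, +0.0909, -0.5455]
  T[2,:] = [+0.0000, +0.0935, +0.0831, +0.8156]
  T[3,:] = [+0.0000, -0.3221, -0.0641, -0.5870]
|λ(T)| sorted: 0.8679, 0.1895, 0.1895, 0.0000.
ρ = 0.8679; 0.8679 < 1: convergent.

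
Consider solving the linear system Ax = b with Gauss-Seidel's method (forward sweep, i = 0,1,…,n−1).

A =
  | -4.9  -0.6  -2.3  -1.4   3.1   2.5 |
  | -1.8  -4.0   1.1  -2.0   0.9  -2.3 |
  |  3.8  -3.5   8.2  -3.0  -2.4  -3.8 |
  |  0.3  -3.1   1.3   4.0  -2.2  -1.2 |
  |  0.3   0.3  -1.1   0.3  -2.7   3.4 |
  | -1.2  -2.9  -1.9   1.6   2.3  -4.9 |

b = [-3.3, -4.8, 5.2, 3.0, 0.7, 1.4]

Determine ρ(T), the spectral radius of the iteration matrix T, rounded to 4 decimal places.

Write A = D+L+U with D = diag(-4.9, -4, 8.2, 4, -2.7, -4.9).
GS T = -(D+L)⁻¹U: row 0 first, T[0,5] = -(2.5)/(-4.9) = +0.5102; later rows by forward substitution.
  T[0,:] = [+0.0000 -0.1224 -0.4694 -0.2857 +0.6327 +0.5102]
  T[1,:] = [+0.0000 +0.0551 +0.4862 -0.3714 -0.0597 -0.8046]
  T[2,:] = [+0.0000 +0.0803 +0.4251 +0.3397 -0.0260 -0.1164]
  T[3,:] = [+0.0000 +0.0258 +0.2739 -0.3768 +0.4647 -0.3240]
  T[4,:] = [+0.0000 -0.0373 -0.1409 -0.2533 +0.1259 +1.2380]
  T[5,:] = [+0.0000 -0.0428 -0.3143 -0.0839 +0.1013 +0.8717]
|λ(T)| sorted: 1.1209, 0.5034, 0.3513, 0.3513, 0.0300, 0.0000.
spectral radius ρ = 1.1209; 1.1209 > 1 ⇒ diverges.

1.1209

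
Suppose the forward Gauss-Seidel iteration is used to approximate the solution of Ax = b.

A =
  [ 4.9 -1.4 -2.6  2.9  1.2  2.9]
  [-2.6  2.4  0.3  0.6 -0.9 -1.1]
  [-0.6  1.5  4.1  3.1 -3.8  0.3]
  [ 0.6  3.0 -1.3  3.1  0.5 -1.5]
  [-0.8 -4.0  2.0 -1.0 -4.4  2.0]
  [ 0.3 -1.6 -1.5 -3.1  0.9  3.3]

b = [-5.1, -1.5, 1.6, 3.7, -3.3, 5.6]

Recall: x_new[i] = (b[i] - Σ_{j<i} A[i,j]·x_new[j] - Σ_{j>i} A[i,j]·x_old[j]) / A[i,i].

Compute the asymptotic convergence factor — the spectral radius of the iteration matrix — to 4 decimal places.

Diagonal D = diag(4.9, 2.4, 4.1, 3.1, -4.4, 3.3); L, U strict lower/upper.
T_GS = -(D+L)⁻¹U: row 0 first, T[0,3] = -(2.9)/(4.9) = -0.5918; later rows by forward substitution.
  T[0,:] = [+0.0000, +0.2857, +0.5306, -0.5918, -0.2449, -0.5918]
  T[1,:] = [+0.0000, +0.3095, +0.4498, -0.8912, +0.1097, -0.1828]
  T[2,:] = [+0.0000, -0.0714, -0.0869, -0.5167, +0.8509, -0.0929]
  T[3,:] = [+0.0000, -0.3848, -0.5745, +0.7603, +0.1368, +0.7364]
  T[4,:] = [+0.0000, -0.2783, -0.4144, +0.5101, +0.3005, +0.5188]
  T[5,:] = [+0.0000, -0.1939, -0.2963, -0.0380, +0.5087, +0.4732]
|λ(T)| sorted: 1.4508, 0.2114, 0.2114, 0.0527, 0.0527, 0.0000.
spectral radius ρ = 1.4508; 1.4508 > 1 ⇒ diverges.

1.4508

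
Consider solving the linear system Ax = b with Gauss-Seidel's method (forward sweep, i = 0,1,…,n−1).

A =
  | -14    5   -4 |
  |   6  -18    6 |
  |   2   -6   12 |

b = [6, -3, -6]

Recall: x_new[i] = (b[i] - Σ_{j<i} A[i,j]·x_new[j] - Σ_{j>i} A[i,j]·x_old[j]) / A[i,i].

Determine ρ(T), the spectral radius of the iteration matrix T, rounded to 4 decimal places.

Split A = D + L + U, D = diag(-14, -18, 12).
Gauss-Seidel: T = -(D+L)⁻¹U, row 0 first, T[0,1] = -(5)/(-14) = +0.3571; later rows by forward substitution.
  T[0,:] = [+0.0000 +0.3571 -0.2857]
  T[1,:] = [+0.0000 +0.1190 +0.2381]
  T[2,:] = [+0.0000 -0.0000 +0.1667]
|λ(T)| sorted: 0.1667, 0.1190, 0.0000.
ρ = 0.1667; 0.1667 < 1, so it converges for any x₀.

0.1667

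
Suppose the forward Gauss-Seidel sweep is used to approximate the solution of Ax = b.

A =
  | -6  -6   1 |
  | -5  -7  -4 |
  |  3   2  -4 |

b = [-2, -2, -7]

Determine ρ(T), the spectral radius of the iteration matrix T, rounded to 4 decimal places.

0.9467

Split A = D + L + U, D = diag(-6, -7, -4).
T_GS = -(D+L)⁻¹U: row 0 first, T[0,2] = -(1)/(-6) = +0.1667; later rows by forward substitution.
  T[0,:] = [+0.0000 -1.0000 +0.1667]
  T[1,:] = [+0.0000 +0.7143 -0.6905]
  T[2,:] = [+0.0000 -0.3929 -0.2202]
eigenvalue magnitudes: 0.9467, 0.4527, 0.0000.
ρ = 0.9467; 0.9467 < 1, so it converges for any x₀.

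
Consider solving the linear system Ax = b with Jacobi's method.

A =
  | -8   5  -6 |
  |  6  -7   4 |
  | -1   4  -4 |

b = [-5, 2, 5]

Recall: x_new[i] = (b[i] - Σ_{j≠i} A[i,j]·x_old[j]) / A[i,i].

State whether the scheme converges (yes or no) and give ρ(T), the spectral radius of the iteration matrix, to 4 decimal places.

no, ρ = 1.3547

Split A = D + L + U, D = diag(-8, -7, -4).
T_J = -D⁻¹(L+U): T[2,1] = -(4)/(-4) = +1.0000; T[2,2] = 0.
  T[0,:] = [+0.0000 +0.6250 -0.7500]
  T[1,:] = [+0.8571 +0.0000 +0.5714]
  T[2,:] = [-0.2500 +1.0000 +0.0000]
|λ(T)| sorted: 1.3547, 0.7352, 0.7352.
ρ = 1.3547; 1.3547 > 1, so it fails to converge.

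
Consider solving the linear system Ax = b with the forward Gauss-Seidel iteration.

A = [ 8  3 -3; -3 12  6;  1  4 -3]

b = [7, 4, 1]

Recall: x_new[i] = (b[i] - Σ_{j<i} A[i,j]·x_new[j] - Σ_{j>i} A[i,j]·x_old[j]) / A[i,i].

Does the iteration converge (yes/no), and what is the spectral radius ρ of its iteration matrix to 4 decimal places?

yes, ρ = 0.6125

Let D = diag(8, 12, -3); L, U the strict triangles.
Gauss-Seidel: T = -(D+L)⁻¹U, row 0 first, T[0,1] = -(3)/(8) = -0.3750; later rows by forward substitution.
  T[0,:] = [+0.0000, -0.3750, +0.3750]
  T[1,:] = [+0.0000, -0.0938, -0.4062]
  T[2,:] = [+0.0000, -0.2500, -0.4167]
moduli |λ_i(T)| = 0.6125, 0.1020, 0.0000.
ρ(T) = max|λ| = 0.6125; 0.6125 < 1: convergent.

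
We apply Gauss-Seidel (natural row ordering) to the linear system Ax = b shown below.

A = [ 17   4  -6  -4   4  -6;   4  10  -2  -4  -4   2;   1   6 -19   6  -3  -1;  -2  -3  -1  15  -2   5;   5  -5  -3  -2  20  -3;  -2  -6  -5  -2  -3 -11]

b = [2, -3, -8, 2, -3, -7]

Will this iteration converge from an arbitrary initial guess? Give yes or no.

A = D + L + U where D = diag(17, 10, -19, 15, 20, -11).
Gauss-Seidel: T = -(D+L)⁻¹U, row 0 first, T[0,2] = -(-6)/(17) = +0.3529; later rows by forward substitution.
  T[0,:] = [+0.0000, -0.2353, +0.3529, +0.2353, -0.2353, +0.3529]
  T[1,:] = [+0.0000, +0.0941, +0.0588, +0.3059, +0.4941, -0.3412]
  T[2,:] = [+0.0000, +0.0173, +0.0372, +0.4248, -0.0142, -0.1418]
  T[3,:] = [+0.0000, -0.0114, +0.0613, +0.1209, +0.1998, -0.3640]
  T[4,:] = [+0.0000, +0.0838, -0.0618, +0.0934, +0.2002, -0.0812]
  T[5,:] = [+0.0000, -0.0372, -0.1074, -0.4502, -0.3112, +0.2747]
|roots of det(T-λI)|: 0.7897, 0.2552, 0.1856, 0.1423, 0.0101, 0.0000.
ρ = 0.7897; 0.7897 < 1 ⇒ converges.

yes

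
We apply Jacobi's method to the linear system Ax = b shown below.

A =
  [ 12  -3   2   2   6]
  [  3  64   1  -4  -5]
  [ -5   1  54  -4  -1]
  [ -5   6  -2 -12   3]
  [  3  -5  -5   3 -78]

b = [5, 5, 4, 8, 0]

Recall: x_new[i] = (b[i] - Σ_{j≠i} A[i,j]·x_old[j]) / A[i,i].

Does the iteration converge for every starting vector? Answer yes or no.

A = D + L + U where D = diag(12, 64, 54, -12, -78).
Jacobi T = -D⁻¹(L+U): T[0,1] = -(-3)/(12) = +0.2500; T[0,0] = 0.
  T[0,:] = [+0.0000  +0.2500  -0.1667  -0.1667  -0.5000]
  T[1,:] = [-0.0469  +0.0000  -0.0156  +0.0625  +0.0781]
  T[2,:] = [+0.0926  -0.0185  +0.0000  +0.0741  +0.0185]
  T[3,:] = [-0.4167  +0.5000  -0.1667  +0.0000  +0.2500]
  T[4,:] = [+0.0385  -0.0641  -0.0641  +0.0385  +0.0000]
|eigenvalues of T|: 0.2839, 0.2029, 0.2029, 0.1062, 0.0928.
ρ = 0.2839; 0.2839 < 1, so it converges for any x₀.

yes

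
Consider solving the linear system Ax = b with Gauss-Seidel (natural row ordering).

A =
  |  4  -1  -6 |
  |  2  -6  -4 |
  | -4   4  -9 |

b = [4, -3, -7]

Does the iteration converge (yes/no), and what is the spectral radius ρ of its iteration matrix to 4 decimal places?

Let D = diag(4, -6, -9); L, U the strict triangles.
Gauss-Seidel: T = -(D+L)⁻¹U, row 0 first, T[0,2] = -(-6)/(4) = +1.5000; later rows by forward substitution.
  T[0,:] = [+0.0000 +0.2500 +1.5000]
  T[1,:] = [+0.0000 +0.0833 -0.1667]
  T[2,:] = [+0.0000 -0.0741 -0.7407]
|roots of det(T-λI)|: 0.7555, 0.0981, 0.0000.
ρ(T) = max|λ| = 0.7555; 0.7555 < 1, so it converges for any x₀.

yes, ρ = 0.7555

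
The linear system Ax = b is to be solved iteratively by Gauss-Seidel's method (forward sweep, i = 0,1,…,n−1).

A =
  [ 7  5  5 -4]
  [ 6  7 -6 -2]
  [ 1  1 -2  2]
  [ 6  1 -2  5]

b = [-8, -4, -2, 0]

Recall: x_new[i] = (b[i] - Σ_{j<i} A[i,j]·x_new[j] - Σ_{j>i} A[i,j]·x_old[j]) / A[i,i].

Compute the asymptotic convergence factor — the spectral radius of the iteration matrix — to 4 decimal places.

Split A = D + L + U, D = diag(7, 7, -2, 5).
GS T = -(D+L)⁻¹U: row 0 first, T[0,2] = -(5)/(7) = -0.7143; later rows by forward substitution.
  T[0,:] = [+0.0000, -0.7143, -0.7143, +0.5714]
  T[1,:] = [+0.0000, +0.6122, +1.4694, -0.2041]
  T[2,:] = [+0.0000, -0.0510, +0.3776, +1.1837]
  T[3,:] = [+0.0000, +0.7143, +0.7143, -0.1714]
|eigenvalues of T|: 1.5122, 0.6970, 0.6970, 0.0000.
ρ = 1.5122; 1.5122 > 1 ⇒ diverges.

1.5122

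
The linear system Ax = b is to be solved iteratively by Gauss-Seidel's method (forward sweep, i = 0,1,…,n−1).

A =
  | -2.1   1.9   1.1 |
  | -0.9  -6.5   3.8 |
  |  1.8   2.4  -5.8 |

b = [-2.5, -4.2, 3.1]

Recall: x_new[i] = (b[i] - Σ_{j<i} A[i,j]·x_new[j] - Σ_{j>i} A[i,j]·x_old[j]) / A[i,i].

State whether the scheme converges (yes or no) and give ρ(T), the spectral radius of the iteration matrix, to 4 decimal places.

yes, ρ = 0.5485

Split A = D + L + U, D = diag(-2.1, -6.5, -5.8).
T_GS = -(D+L)⁻¹U: row 0 first, T[0,2] = -(1.1)/(-2.1) = +0.5238; later rows by forward substitution.
  T[0,:] = [+0.0000  +0.9048  +0.5238]
  T[1,:] = [+0.0000  -0.1253  +0.5121]
  T[2,:] = [+0.0000  +0.2290  +0.3745]
eigenvalue magnitudes: 0.5485, 0.2993, 0.0000.
ρ(T) = max|λ| = 0.5485; 0.5485 < 1 ⇒ converges.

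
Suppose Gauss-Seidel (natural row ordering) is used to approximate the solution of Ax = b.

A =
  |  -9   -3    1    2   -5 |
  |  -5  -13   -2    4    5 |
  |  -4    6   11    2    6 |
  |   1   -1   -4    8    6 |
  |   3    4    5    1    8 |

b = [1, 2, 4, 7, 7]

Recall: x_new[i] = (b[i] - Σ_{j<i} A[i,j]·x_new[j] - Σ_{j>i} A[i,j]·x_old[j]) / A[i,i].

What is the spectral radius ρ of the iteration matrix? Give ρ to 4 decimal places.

Diagonal D = diag(-9, -13, 11, 8, 8); L, U strict lower/upper.
GS T = -(D+L)⁻¹U: row 0 first, T[0,3] = -(2)/(-9) = +0.2222; later rows by forward substitution.
  T[0,:] = [+0.0000, -0.3333, +0.1111, +0.2222, -0.5556]
  T[1,:] = [+0.0000, +0.1282, -0.1966, +0.2222, +0.5983]
  T[2,:] = [+0.0000, -0.1911, +0.1476, -0.2222, -1.0738]
  T[3,:] = [+0.0000, -0.0379, +0.0354, -0.1111, -1.1427]
  T[4,:] = [+0.0000, +0.1851, -0.0401, -0.0417, +0.7232]
moduli |λ_i(T)| = 0.9490, 0.2475, 0.2341, 0.0477, 0.0000.
ρ(T) = max|λ| = 0.9490; 0.9490 < 1 ⇒ converges.

0.9490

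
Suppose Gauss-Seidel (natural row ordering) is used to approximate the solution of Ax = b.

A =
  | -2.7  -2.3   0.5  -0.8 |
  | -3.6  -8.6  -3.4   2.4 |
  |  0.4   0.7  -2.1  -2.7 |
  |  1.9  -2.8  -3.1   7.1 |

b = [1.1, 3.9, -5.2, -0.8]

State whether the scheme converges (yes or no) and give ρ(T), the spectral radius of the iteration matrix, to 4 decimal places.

yes, ρ = 0.8446

Let D = diag(-2.7, -8.6, -2.1, 7.1); L, U the strict triangles.
T_GS = -(D+L)⁻¹U: row 0 first, T[0,2] = -(0.5)/(-2.7) = +0.1852; later rows by forward substitution.
  T[0,:] = [+0.0000 -0.8519 +0.1852 -0.2963]
  T[1,:] = [+0.0000 +0.3566 -0.4729 +0.4031]
  T[2,:] = [+0.0000 -0.0434 -0.1223 -1.2078]
  T[3,:] = [+0.0000 +0.3496 -0.2895 -0.2891]
moduli |λ_i(T)| = 0.8446, 0.7047, 0.1947, 0.0000.
ρ(T) = max|λ| = 0.8446; 0.8446 < 1: convergent.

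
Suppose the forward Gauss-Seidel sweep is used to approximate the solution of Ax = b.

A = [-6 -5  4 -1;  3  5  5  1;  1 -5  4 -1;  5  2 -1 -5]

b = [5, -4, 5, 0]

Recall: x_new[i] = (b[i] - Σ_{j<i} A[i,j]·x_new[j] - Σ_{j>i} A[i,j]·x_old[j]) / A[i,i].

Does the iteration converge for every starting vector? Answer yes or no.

no

A = D + L + U where D = diag(-6, 5, 4, -5).
T_GS = -(D+L)⁻¹U: row 0 first, T[0,3] = -(-1)/(-6) = -0.1667; later rows by forward substitution.
  T[0,:] = [+0.0000  -0.8333  +0.6667  -0.1667]
  T[1,:] = [+0.0000  +0.5000  -1.4000  -0.1000]
  T[2,:] = [+0.0000  +0.8333  -1.9167  +0.1667]
  T[3,:] = [+0.0000  -0.8000  +0.4900  -0.2400]
|roots of det(T-λI)|: 1.1786, 0.7226, 0.2446, 0.0000.
ρ(T) = max|λ| = 1.1786; 1.1786 > 1 ⇒ diverges.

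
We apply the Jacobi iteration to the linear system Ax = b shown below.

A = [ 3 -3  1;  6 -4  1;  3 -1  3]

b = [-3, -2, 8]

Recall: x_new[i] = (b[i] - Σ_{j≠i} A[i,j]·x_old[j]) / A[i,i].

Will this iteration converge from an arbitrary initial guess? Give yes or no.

no

A = D + L + U where D = diag(3, -4, 3).
Jacobi: T = -D⁻¹(L+U), T[2,0] = -(3)/(3) = -1.0000; T[2,2] = 0.
  T[0,:] = [+0.0000, +1.0000, -0.3333]
  T[1,:] = [+1.5000, +0.0000, +0.2500]
  T[2,:] = [-1.0000, +0.3333, +0.0000]
|λ(T)| sorted: 1.4825, 1.2593, 0.2232.
ρ(T) = max|λ| = 1.4825; 1.4825 > 1, so it fails to converge.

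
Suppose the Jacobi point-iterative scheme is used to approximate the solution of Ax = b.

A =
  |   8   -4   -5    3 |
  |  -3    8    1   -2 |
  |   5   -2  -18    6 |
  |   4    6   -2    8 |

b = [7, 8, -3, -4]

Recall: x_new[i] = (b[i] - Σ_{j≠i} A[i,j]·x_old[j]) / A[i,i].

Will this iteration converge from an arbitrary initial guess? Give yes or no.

yes

Diagonal D = diag(8, 8, -18, 8); L, U strict lower/upper.
Jacobi T = -D⁻¹(L+U): T[1,2] = -(1)/(8) = -0.1250; T[1,1] = 0.
  T[0,:] = [+0.0000, +0.5000, +0.6250, -0.3750]
  T[1,:] = [+0.3750, +0.0000, -0.1250, +0.2500]
  T[2,:] = [+0.2778, -0.1111, +0.0000, +0.3333]
  T[3,:] = [-0.5000, -0.7500, +0.2500, +0.0000]
|roots of det(T-λI)|: 0.7487, 0.4705, 0.4705, 0.1349.
spectral radius ρ = 0.7487; 0.7487 < 1 ⇒ converges.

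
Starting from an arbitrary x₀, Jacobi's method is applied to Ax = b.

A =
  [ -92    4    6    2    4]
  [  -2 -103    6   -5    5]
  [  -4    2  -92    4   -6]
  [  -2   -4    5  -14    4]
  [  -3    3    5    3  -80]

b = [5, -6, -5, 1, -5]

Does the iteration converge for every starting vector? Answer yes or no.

Write A = D+L+U with D = diag(-92, -103, -92, -14, -80).
T_J = -D⁻¹(L+U): T[2,3] = -(4)/(-92) = +0.0435; T[2,2] = 0.
  T[0,:] = [+0.0000 +0.0435 +0.0652 +0.0217 +0.0435]
  T[1,:] = [-0.0194 +0.0000 +0.0583 -0.0485 +0.0485]
  T[2,:] = [-0.0435 +0.0217 +0.0000 +0.0435 -0.0652]
  T[3,:] = [-0.1429 -0.2857 +0.3571 +0.0000 +0.2857]
  T[4,:] = [-0.0375 +0.0375 +0.0625 +0.0375 +0.0000]
moduli |λ_i(T)| = 0.2250, 0.1430, 0.0903, 0.0903, 0.0007.
ρ(T) = max|λ| = 0.2250; 0.2250 < 1: convergent.

yes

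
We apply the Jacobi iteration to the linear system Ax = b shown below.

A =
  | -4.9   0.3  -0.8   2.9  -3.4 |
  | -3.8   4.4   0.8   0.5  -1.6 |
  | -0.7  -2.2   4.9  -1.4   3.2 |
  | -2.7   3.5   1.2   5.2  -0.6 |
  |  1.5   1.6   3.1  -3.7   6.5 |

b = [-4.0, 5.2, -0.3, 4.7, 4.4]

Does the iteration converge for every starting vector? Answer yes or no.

Split A = D + L + U, D = diag(-4.9, 4.4, 4.9, 5.2, 6.5).
T_J = -D⁻¹(L+U): T[2,4] = -(3.2)/(4.9) = -0.6531; T[2,2] = 0.
  T[0,:] = [+0.0000 +0.0612 -0.1633 +0.5918 -0.6939]
  T[1,:] = [+0.8636 +0.0000 -0.1818 -0.1136 +0.3636]
  T[2,:] = [+0.1429 +0.4490 +0.0000 +0.2857 -0.6531]
  T[3,:] = [+0.5192 -0.6731 -0.2308 +0.0000 +0.1154]
  T[4,:] = [-0.2308 -0.2462 -0.4769 +0.5692 +0.0000]
moduli |λ_i(T)| = 1.2012, 0.7134, 0.6536, 0.6536, 0.0807.
spectral radius ρ = 1.2012; 1.2012 > 1: divergent.

no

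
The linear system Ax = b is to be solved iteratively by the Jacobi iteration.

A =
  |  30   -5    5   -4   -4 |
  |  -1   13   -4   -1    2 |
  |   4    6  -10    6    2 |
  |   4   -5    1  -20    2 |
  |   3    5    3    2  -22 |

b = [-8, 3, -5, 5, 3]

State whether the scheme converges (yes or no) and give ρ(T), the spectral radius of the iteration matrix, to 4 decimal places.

yes, ρ = 0.5084

A = D + L + U where D = diag(30, 13, -10, -20, -22).
T_J = -D⁻¹(L+U): T[0,1] = -(-5)/(30) = +0.1667; T[0,0] = 0.
  T[0,:] = [+0.0000 +0.1667 -0.1667 +0.1333 +0.1333]
  T[1,:] = [+0.0769 +0.0000 +0.3077 +0.0769 -0.1538]
  T[2,:] = [+0.4000 +0.6000 +0.0000 +0.6000 +0.2000]
  T[3,:] = [+0.2000 -0.2500 +0.0500 +0.0000 +0.1000]
  T[4,:] = [+0.1364 +0.2273 +0.1364 +0.0909 +0.0000]
|λ(T)| sorted: 0.5084, 0.4009, 0.1902, 0.1902, 0.0534.
spectral radius ρ = 0.5084; 0.5084 < 1 ⇒ converges.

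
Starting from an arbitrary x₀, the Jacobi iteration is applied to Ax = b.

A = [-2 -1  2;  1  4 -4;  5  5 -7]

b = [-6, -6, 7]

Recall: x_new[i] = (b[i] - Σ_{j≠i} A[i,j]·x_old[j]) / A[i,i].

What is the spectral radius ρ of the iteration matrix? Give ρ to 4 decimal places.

1.3922

Split A = D + L + U, D = diag(-2, 4, -7).
Jacobi T = -D⁻¹(L+U): T[2,1] = -(5)/(-7) = +0.7143; T[2,2] = 0.
  T[0,:] = [+0.0000 -0.5000 +1.0000]
  T[1,:] = [-0.2500 +0.0000 +1.0000]
  T[2,:] = [+0.7143 +0.7143 +0.0000]
|eigenvalues of T|: 1.3922, 1.0120, 0.3802.
ρ = 1.3922; 1.3922 > 1: divergent.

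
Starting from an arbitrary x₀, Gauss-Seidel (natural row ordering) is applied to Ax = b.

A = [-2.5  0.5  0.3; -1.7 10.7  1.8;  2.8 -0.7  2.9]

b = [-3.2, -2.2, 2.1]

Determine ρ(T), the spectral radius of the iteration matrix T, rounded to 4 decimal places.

Diagonal D = diag(-2.5, 10.7, 2.9); L, U strict lower/upper.
GS T = -(D+L)⁻¹U: row 0 first, T[0,1] = -(0.5)/(-2.5) = +0.2000; later rows by forward substitution.
  T[0,:] = [+0.0000  +0.2000  +0.1200]
  T[1,:] = [+0.0000  +0.0318  -0.1492]
  T[2,:] = [+0.0000  -0.1854  -0.1519]
moduli |λ_i(T)| = 0.2500, 0.1299, 0.0000.
ρ(T) = max|λ| = 0.2500; 0.2500 < 1: convergent.

0.2500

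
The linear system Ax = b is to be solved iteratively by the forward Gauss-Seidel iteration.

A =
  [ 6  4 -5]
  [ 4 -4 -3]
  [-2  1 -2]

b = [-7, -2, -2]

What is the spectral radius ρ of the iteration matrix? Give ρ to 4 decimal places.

Split A = D + L + U, D = diag(6, -4, -2).
GS T = -(D+L)⁻¹U: row 0 first, T[0,2] = -(-5)/(6) = +0.8333; later rows by forward substitution.
  T[0,:] = [+0.0000, -0.6667, +0.8333]
  T[1,:] = [+0.0000, -0.6667, +0.0833]
  T[2,:] = [+0.0000, +0.3333, -0.7917]
|roots of det(T-λI)|: 0.9072, 0.5512, 0.0000.
ρ = 0.9072; 0.9072 < 1 ⇒ converges.

0.9072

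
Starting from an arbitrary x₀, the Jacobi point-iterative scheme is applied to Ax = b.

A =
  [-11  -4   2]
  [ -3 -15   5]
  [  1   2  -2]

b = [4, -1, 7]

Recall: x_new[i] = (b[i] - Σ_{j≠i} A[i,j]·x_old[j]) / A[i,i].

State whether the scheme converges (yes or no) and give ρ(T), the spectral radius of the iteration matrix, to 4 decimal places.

Let D = diag(-11, -15, -2); L, U the strict triangles.
Jacobi: T = -D⁻¹(L+U), T[2,1] = -(2)/(-2) = +1.0000; T[2,2] = 0.
  T[0,:] = [+0.0000, -0.3636, +0.1818]
  T[1,:] = [-0.2000, +0.0000, +0.3333]
  T[2,:] = [+0.5000, +1.0000, +0.0000]
moduli |λ_i(T)| = 0.7875, 0.5723, 0.2152.
spectral radius ρ = 0.7875; 0.7875 < 1, so it converges for any x₀.

yes, ρ = 0.7875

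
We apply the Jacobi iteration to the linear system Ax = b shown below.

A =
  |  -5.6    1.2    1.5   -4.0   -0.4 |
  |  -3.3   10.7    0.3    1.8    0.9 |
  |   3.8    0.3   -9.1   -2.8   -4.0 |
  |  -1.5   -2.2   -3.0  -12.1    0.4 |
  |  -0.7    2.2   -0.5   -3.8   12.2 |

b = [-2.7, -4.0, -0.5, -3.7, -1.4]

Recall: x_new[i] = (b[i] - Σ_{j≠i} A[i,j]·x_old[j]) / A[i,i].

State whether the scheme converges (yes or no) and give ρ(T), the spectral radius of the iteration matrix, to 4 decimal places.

yes, ρ = 0.7811

Diagonal D = diag(-5.6, 10.7, -9.1, -12.1, 12.2); L, U strict lower/upper.
T_J = -D⁻¹(L+U): T[3,1] = -(-2.2)/(-12.1) = -0.1818; T[3,3] = 0.
  T[0,:] = [+0.0000 +0.2143 +0.2679 -0.7143 -0.0714]
  T[1,:] = [+0.3084 +0.0000 -0.0280 -0.1682 -0.0841]
  T[2,:] = [+0.4176 +0.0330 +0.0000 -0.3077 -0.4396]
  T[3,:] = [-0.1240 -0.1818 -0.2479 +0.0000 +0.0331]
  T[4,:] = [+0.0574 -0.1803 +0.0410 +0.3115 +0.0000]
|λ(T)| sorted: 0.7811, 0.4512, 0.4512, 0.1589, 0.1589.
ρ(T) = max|λ| = 0.7811; 0.7811 < 1, so it converges for any x₀.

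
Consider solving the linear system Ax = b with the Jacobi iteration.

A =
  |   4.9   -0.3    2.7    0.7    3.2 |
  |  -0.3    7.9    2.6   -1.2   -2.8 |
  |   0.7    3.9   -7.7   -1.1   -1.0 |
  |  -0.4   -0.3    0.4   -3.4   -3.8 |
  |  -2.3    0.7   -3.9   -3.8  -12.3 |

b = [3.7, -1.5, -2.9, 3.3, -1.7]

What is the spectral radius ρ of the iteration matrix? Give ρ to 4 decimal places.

0.8656

A = D + L + U where D = diag(4.9, 7.9, -7.7, -3.4, -12.3).
T_J = -D⁻¹(L+U): T[0,4] = -(3.2)/(4.9) = -0.6531; T[0,0] = 0.
  T[0,:] = [+0.0000 +0.0612 -0.5510 -0.1429 -0.6531]
  T[1,:] = [+0.0380 +0.0000 -0.3291 +0.1519 +0.3544]
  T[2,:] = [+0.0909 +0.5065 +0.0000 -0.1429 -0.1299]
  T[3,:] = [-0.1176 -0.0882 +0.1176 +0.0000 -1.1176]
  T[4,:] = [-0.1870 +0.0569 -0.3171 -0.3089 +0.0000]
eigenvalue magnitudes: 0.8656, 0.6202, 0.5303, 0.5303, 0.1118.
spectral radius ρ = 0.8656; 0.8656 < 1: convergent.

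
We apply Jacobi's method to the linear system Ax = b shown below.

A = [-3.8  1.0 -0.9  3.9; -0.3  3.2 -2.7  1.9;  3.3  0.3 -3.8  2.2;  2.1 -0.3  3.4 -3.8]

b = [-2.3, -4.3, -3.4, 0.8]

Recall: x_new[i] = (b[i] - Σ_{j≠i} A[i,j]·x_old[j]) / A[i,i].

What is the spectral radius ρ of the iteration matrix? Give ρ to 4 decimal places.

Let D = diag(-3.8, 3.2, -3.8, -3.8); L, U the strict triangles.
Jacobi: T = -D⁻¹(L+U), T[0,3] = -(3.9)/(-3.8) = +1.0263; T[0,0] = 0.
  T[0,:] = [+0.0000 +0.2632 -0.2368 +1.0263]
  T[1,:] = [+0.0938 +0.0000 +0.8438 -0.5938]
  T[2,:] = [+0.8684 +0.0789 +0.0000 +0.5789]
  T[3,:] = [+0.5526 -0.0789 +0.8947 +0.0000]
eigenvalue magnitudes: 1.2352, 0.8492, 0.8492, 0.1535.
spectral radius ρ = 1.2352; 1.2352 > 1 ⇒ diverges.

1.2352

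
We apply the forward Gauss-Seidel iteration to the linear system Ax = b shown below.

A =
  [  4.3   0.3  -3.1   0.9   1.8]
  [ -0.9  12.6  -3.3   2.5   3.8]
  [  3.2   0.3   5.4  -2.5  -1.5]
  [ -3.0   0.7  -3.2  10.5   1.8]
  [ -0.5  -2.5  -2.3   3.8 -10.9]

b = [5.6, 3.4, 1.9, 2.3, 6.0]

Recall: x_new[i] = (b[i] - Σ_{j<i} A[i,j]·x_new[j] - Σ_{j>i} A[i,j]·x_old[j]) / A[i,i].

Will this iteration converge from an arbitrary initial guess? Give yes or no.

yes

Let D = diag(4.3, 12.6, 5.4, 10.5, -10.9); L, U the strict triangles.
Gauss-Seidel: T = -(D+L)⁻¹U, row 0 first, T[0,1] = -(0.3)/(4.3) = -0.0698; later rows by forward substitution.
  T[0,:] = [+0.0000  -0.0698  +0.7209  -0.2093  -0.4186]
  T[1,:] = [+0.0000  -0.0050  +0.3134  -0.2134  -0.3315]
  T[2,:] = [+0.0000  +0.0416  -0.4446  +0.5988  +0.5443]
  T[3,:] = [+0.0000  -0.0069  +0.0496  +0.1369  -0.1031]
  T[4,:] = [+0.0000  -0.0069  +0.0062  -0.0201  -0.0555]
|eigenvalues of T|: 0.5356, 0.1866, 0.0371, 0.0179, 0.0000.
ρ(T) = max|λ| = 0.5356; 0.5356 < 1: convergent.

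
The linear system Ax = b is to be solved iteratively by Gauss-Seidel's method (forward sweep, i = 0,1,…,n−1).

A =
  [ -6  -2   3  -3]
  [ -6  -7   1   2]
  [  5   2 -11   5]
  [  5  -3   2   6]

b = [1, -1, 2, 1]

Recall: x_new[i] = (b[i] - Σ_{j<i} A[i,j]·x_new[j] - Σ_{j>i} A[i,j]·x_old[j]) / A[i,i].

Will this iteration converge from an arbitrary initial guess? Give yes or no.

yes

Split A = D + L + U, D = diag(-6, -7, -11, 6).
Gauss-Seidel: T = -(D+L)⁻¹U, row 0 first, T[0,3] = -(-3)/(-6) = -0.5000; later rows by forward substitution.
  T[0,:] = [+0.0000  -0.3333  +0.5000  -0.5000]
  T[1,:] = [+0.0000  +0.2857  -0.2857  +0.7143]
  T[2,:] = [+0.0000  -0.0996  +0.1753  +0.3571]
  T[3,:] = [+0.0000  +0.4538  -0.6180  +0.6548]
|roots of det(T-λI)|: 0.8917, 0.1422, 0.1422, 0.0000.
ρ(T) = max|λ| = 0.8917; 0.8917 < 1 ⇒ converges.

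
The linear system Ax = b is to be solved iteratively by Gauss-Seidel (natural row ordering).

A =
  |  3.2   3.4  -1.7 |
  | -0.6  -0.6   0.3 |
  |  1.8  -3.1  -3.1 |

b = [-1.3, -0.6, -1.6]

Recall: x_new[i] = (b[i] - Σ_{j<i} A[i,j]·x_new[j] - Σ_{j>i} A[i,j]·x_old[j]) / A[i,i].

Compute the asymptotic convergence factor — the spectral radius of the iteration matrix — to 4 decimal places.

1.1290

Split A = D + L + U, D = diag(3.2, -0.6, -3.1).
T_GS = -(D+L)⁻¹U: row 0 first, T[0,1] = -(3.4)/(3.2) = -1.0625; later rows by forward substitution.
  T[0,:] = [+0.0000  -1.0625  +0.5312]
  T[1,:] = [+0.0000  +1.0625  -0.0313]
  T[2,:] = [+0.0000  -1.6794  +0.3397]
|λ(T)| sorted: 1.1290, 0.2732, 0.0000.
ρ = 1.1290; 1.1290 > 1 ⇒ diverges.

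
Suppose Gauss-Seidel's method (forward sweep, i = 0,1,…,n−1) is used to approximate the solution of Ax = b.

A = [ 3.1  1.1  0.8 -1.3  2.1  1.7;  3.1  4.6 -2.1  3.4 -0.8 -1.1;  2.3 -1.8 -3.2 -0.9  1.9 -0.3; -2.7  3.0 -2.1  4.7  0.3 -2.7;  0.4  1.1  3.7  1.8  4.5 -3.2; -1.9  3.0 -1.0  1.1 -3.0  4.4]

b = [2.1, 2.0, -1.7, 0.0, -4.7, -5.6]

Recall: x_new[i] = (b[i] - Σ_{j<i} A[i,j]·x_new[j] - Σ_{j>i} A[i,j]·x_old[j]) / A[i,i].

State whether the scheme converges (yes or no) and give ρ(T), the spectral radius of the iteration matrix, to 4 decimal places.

Write A = D+L+U with D = diag(3.1, 4.6, -3.2, 4.7, 4.5, 4.4).
T_GS = -(D+L)⁻¹U: row 0 first, T[0,2] = -(0.8)/(3.1) = -0.2581; later rows by forward substitution.
  T[0,:] = [+0.0000  -0.3548  -0.2581  +0.4194  -0.6774  -0.5484]
  T[1,:] = [+0.0000  +0.2391  +0.6304  -1.0217  +0.6304  +0.6087]
  T[2,:] = [+0.0000  -0.3896  -0.5401  +0.5949  -0.2478  -0.8303]
  T[3,:] = [+0.0000  -0.5305  -0.7920  +1.1589  -0.9661  -0.5001]
  T[4,:] = [+0.0000  +0.5056  +0.6297  -0.7402  +0.4963  +1.4938]
  T[5,:] = [+0.0000  +0.0726  -0.0367  +0.2185  -0.1988  +0.3030]
|roots of det(T-λI)|: 1.6200, 0.3251, 0.2336, 0.0852, 0.0852, 0.0000.
ρ(T) = max|λ| = 1.6200; 1.6200 > 1, so it fails to converge.

no, ρ = 1.6200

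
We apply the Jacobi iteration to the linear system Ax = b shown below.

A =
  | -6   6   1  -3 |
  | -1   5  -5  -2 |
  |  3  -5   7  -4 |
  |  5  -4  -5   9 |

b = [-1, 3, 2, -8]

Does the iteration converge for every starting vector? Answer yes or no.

no

A = D + L + U where D = diag(-6, 5, 7, 9).
Jacobi: T = -D⁻¹(L+U), T[2,3] = -(-4)/(7) = +0.5714; T[2,2] = 0.
  T[0,:] = [+0.0000 +1.0000 +0.1667 -0.5000]
  T[1,:] = [+0.2000 +0.0000 +1.0000 +0.4000]
  T[2,:] = [-0.4286 +0.7143 +0.0000 +0.5714]
  T[3,:] = [-0.5556 +0.4444 +0.5556 +0.0000]
moduli |λ_i(T)| = 1.1430, 0.9197, 0.9197, 0.6458.
ρ(T) = max|λ| = 1.1430; 1.1430 > 1: divergent.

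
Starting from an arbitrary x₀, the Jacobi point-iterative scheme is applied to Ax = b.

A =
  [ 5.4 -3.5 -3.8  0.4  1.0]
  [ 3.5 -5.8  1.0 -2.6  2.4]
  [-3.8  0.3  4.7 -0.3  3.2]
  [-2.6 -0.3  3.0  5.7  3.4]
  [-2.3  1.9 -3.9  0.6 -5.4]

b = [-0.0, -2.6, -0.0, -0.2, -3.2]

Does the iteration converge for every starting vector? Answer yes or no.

no

Let D = diag(5.4, -5.8, 4.7, 5.7, -5.4); L, U the strict triangles.
Jacobi T = -D⁻¹(L+U): T[0,4] = -(1)/(5.4) = -0.1852; T[0,0] = 0.
  T[0,:] = [+0.0000 +0.6481 +0.7037 -0.0741 -0.1852]
  T[1,:] = [+0.6034 +0.0000 +0.1724 -0.4483 +0.4138]
  T[2,:] = [+0.8085 -0.0638 +0.0000 +0.0638 -0.6809]
  T[3,:] = [+0.4561 +0.0526 -0.5263 +0.0000 -0.5965]
  T[4,:] = [-0.4259 +0.3519 -0.7222 +0.1111 +0.0000]
moduli |λ_i(T)| = 1.1942, 1.0049, 0.5357, 0.4855, 0.2394.
ρ = 1.1942; 1.1942 > 1: divergent.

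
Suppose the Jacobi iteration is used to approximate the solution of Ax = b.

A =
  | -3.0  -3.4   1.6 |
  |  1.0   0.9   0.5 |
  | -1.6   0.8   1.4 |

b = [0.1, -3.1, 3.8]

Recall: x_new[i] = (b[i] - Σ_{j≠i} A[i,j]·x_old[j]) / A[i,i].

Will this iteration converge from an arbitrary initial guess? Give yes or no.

no

Split A = D + L + U, D = diag(-3, 0.9, 1.4).
Jacobi T = -D⁻¹(L+U): T[2,0] = -(-1.6)/(1.4) = +1.1429; T[2,2] = 0.
  T[0,:] = [+0.0000  -1.1333  +0.5333]
  T[1,:] = [-1.1111  +0.0000  -0.5556]
  T[2,:] = [+1.1429  -0.5714  +0.0000]
|λ(T)| sorted: 1.6783, 1.1106, 0.5677.
spectral radius ρ = 1.6783; 1.6783 > 1, so it fails to converge.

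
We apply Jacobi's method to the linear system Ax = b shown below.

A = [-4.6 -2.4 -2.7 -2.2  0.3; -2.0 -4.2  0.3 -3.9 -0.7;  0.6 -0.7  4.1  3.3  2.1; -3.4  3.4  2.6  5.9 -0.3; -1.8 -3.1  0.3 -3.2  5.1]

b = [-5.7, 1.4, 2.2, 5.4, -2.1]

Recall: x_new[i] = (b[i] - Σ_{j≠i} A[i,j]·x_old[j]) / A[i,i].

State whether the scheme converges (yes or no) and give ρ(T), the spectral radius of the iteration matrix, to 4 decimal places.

Let D = diag(-4.6, -4.2, 4.1, 5.9, 5.1); L, U the strict triangles.
Jacobi T = -D⁻¹(L+U): T[0,4] = -(0.3)/(-4.6) = +0.0652; T[0,0] = 0.
  T[0,:] = [+0.0000 -0.5217 -0.5870 -0.4783 +0.0652]
  T[1,:] = [-0.4762 +0.0000 +0.0714 -0.9286 -0.1667]
  T[2,:] = [-0.1463 +0.1707 +0.0000 -0.8049 -0.5122]
  T[3,:] = [+0.5763 -0.5763 -0.4407 +0.0000 +0.0508]
  T[4,:] = [+0.3529 +0.6078 -0.0588 +0.6275 +0.0000]
|λ(T)| sorted: 1.2546, 0.8027, 0.8027, 0.2448, 0.2141.
ρ = 1.2546; 1.2546 > 1, so it fails to converge.

no, ρ = 1.2546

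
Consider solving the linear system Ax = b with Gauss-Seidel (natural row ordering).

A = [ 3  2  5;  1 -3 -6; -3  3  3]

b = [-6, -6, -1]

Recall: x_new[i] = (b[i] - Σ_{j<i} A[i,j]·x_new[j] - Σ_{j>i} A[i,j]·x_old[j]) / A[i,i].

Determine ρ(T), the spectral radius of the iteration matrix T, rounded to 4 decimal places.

Write A = D+L+U with D = diag(3, -3, 3).
GS T = -(D+L)⁻¹U: row 0 first, T[0,2] = -(5)/(3) = -1.6667; later rows by forward substitution.
  T[0,:] = [+0.0000  -0.6667  -1.6667]
  T[1,:] = [+0.0000  -0.2222  -2.5556]
  T[2,:] = [+0.0000  -0.4444  +0.8889]
eigenvalue magnitudes: 1.5352, 0.8685, 0.0000.
spectral radius ρ = 1.5352; 1.5352 > 1 ⇒ diverges.

1.5352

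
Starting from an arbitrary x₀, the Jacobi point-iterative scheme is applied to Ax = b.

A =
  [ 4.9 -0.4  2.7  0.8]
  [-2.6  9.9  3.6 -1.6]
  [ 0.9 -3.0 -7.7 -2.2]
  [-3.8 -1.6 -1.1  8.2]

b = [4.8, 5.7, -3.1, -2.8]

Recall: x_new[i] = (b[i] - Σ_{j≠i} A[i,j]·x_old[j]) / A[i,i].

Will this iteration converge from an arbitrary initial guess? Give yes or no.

yes

Let D = diag(4.9, 9.9, -7.7, 8.2); L, U the strict triangles.
T_J = -D⁻¹(L+U): T[2,3] = -(-2.2)/(-7.7) = -0.2857; T[2,2] = 0.
  T[0,:] = [+0.0000, +0.0816, -0.5510, -0.1633]
  T[1,:] = [+0.2626, +0.0000, -0.3636, +0.1616]
  T[2,:] = [+0.1169, -0.3896, +0.0000, -0.2857]
  T[3,:] = [+0.4634, +0.1951, +0.1341, +0.0000]
|roots of det(T-λI)|: 0.6020, 0.5055, 0.5055, 0.2954.
ρ = 0.6020; 0.6020 < 1, so it converges for any x₀.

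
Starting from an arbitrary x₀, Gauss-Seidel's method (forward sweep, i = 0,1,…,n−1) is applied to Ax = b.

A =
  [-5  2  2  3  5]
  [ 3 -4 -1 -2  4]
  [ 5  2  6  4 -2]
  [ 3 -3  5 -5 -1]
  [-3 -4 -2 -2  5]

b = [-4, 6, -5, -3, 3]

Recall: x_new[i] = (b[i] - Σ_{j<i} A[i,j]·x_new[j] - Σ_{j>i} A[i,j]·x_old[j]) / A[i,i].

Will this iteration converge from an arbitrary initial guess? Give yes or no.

no

Let D = diag(-5, -4, 6, -5, 5); L, U the strict triangles.
Gauss-Seidel: T = -(D+L)⁻¹U, row 0 first, T[0,4] = -(5)/(-5) = +1.0000; later rows by forward substitution.
  T[0,:] = [+0.0000 +0.4000 +0.4000 +0.6000 +1.0000]
  T[1,:] = [+0.0000 +0.3000 +0.0500 -0.0500 +1.7500]
  T[2,:] = [+0.0000 -0.4333 -0.3500 -1.1500 -1.0833]
  T[3,:] = [+0.0000 -0.3733 -0.1400 -0.7600 -1.7333]
  T[4,:] = [+0.0000 +0.1573 +0.0840 -0.4440 +0.8733]
|eigenvalues of T|: 1.5146, 1.1843, 0.2827, 0.0158, 0.0000.
ρ = 1.5146; 1.5146 > 1 ⇒ diverges.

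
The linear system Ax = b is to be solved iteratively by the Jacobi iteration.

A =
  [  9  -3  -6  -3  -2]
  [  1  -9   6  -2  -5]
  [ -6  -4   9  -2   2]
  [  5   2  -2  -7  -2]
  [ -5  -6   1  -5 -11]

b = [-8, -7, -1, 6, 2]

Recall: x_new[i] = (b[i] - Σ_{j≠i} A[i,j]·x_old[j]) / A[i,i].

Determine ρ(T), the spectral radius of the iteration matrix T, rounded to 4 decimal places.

1.2369

Let D = diag(9, -9, 9, -7, -11); L, U the strict triangles.
T_J = -D⁻¹(L+U): T[1,4] = -(-5)/(-9) = -0.5556; T[1,1] = 0.
  T[0,:] = [+0.0000  +0.3333  +0.6667  +0.3333  +0.2222]
  T[1,:] = [+0.1111  +0.0000  +0.6667  -0.2222  -0.5556]
  T[2,:] = [+0.6667  +0.4444  +0.0000  +0.2222  -0.2222]
  T[3,:] = [+0.7143  +0.2857  -0.2857  +0.0000  -0.2857]
  T[4,:] = [-0.4545  -0.5455  +0.0909  -0.4545  +0.0000]
eigenvalue magnitudes: 1.2369, 0.7624, 0.5237, 0.1101, 0.0609.
ρ(T) = max|λ| = 1.2369; 1.2369 > 1: divergent.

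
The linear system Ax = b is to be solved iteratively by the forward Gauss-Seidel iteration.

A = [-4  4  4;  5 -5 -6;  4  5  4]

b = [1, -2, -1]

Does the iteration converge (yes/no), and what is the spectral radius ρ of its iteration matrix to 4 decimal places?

no, ρ = 1.2276

Write A = D+L+U with D = diag(-4, -5, 4).
GS T = -(D+L)⁻¹U: row 0 first, T[0,1] = -(4)/(-4) = +1.0000; later rows by forward substitution.
  T[0,:] = [+0.0000, +1.0000, +1.0000]
  T[1,:] = [+0.0000, +1.0000, -0.2000]
  T[2,:] = [+0.0000, -2.2500, -0.7500]
|roots of det(T-λI)|: 1.2276, 0.9776, 0.0000.
ρ = 1.2276; 1.2276 > 1, so it fails to converge.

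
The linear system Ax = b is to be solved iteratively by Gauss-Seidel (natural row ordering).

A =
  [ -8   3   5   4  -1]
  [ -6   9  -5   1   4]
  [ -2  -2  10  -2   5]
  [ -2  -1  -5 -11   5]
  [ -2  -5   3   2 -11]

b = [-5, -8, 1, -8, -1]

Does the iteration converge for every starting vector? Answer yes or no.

yes

A = D + L + U where D = diag(-8, 9, 10, -11, -11).
GS T = -(D+L)⁻¹U: row 0 first, T[0,3] = -(4)/(-8) = +0.5000; later rows by forward substitution.
  T[0,:] = [+0.0000 +0.3750 +0.6250 +0.5000 -0.1250]
  T[1,:] = [+0.0000 +0.2500 +0.9722 +0.2222 -0.5278]
  T[2,:] = [+0.0000 +0.1250 +0.3194 +0.3444 -0.6306]
  T[3,:] = [+0.0000 -0.1477 -0.3472 -0.2677 +0.8119]
  T[4,:] = [+0.0000 -0.1746 -0.5316 -0.1466 +0.2383]
|eigenvalues of T|: 0.8263, 0.3683, 0.1550, 0.0730, 0.0000.
ρ = 0.8263; 0.8263 < 1, so it converges for any x₀.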